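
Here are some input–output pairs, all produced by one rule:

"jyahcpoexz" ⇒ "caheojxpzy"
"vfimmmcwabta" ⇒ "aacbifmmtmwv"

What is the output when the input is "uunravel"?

Rule — sort the characters into alphabetical order, then swap each adjacent pair of characters (1↔2, 3↔4, ...).
Applying both steps to "uunravel": "aelnruuv", then "eanlurvu".

eanlurvu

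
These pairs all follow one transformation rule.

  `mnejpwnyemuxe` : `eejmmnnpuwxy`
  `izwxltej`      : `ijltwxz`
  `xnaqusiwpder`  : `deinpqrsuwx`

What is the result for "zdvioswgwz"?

Each output is the input with this applied: sort the characters into alphabetical order, then delete the first character.
Starting from "zdvioswgwz": after the first operation, "dgiosvwwzz"; after the second, "giosvwwzz".

giosvwwzz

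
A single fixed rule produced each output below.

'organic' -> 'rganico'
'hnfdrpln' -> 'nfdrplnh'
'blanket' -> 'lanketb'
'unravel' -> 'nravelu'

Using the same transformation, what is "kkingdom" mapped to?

kingdomk

Rule — move the first character to the end.
So "kkingdom" becomes "kingdomk".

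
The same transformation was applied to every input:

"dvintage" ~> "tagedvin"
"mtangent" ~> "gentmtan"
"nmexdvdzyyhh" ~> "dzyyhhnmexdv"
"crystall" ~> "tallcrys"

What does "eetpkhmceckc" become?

mceckceetpkh

Each output is the input with this applied: swap the front and back halves of the string.
So "eetpkhmceckc" becomes "mceckceetpkh".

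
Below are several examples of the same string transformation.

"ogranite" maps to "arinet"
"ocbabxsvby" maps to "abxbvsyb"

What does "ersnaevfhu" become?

Each output is the input with this applied: delete the first 2 characters, then swap each adjacent pair of characters (1↔2, 3↔4, ...).
"ersnaevfhu" → "snaevfhu" → "nseafvuh".

nseafvuh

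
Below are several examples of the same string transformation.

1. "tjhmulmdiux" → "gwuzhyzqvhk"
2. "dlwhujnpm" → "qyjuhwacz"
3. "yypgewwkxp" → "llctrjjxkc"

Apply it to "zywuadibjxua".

The pattern: shift every letter 13 places forward in the alphabet (wrapping around) — i.e. ROT13.
For "zywuadibjxua" the result is "mljhnqvowkhn".

mljhnqvowkhn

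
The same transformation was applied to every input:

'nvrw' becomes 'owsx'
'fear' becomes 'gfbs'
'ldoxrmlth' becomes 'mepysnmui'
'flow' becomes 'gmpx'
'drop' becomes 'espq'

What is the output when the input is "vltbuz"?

The rule is to shift every letter 1 place forward in the alphabet (wrapping around).
"vltbuz" → "wmucva".

wmucva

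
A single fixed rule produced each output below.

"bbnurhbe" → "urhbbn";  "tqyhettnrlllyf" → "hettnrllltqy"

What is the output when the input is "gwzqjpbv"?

qjpgwz

Rule — delete the last 2 characters, then move the first 3 characters to the end (rotate left by 3).
For "gwzqjpbv", step one produces "gwzqjp"; step two turns that into "qjpgwz".
(Check on "bbnurhbe": → "bbnurh" → "urhbbn" ✓)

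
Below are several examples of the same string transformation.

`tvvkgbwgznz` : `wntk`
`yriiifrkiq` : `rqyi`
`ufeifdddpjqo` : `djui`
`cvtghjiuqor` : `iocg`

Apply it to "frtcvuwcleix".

The rule is to keep one character in every 3, starting at position 1 (positions 1st, 4th, 7th, ...), then move the first 2 characters to the end (rotate left by 2).
On "frtcvuwcleix": the first step gives "fcwe", and the second then gives "wefc".

wefc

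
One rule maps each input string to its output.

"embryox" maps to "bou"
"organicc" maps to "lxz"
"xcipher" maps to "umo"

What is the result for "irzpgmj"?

In each case the input is transformed by: keep one character in every 3, starting at position 1 (positions 1st, 4th, 7th, ...), then shift every letter 3 places backward in the alphabet (wrapping around).
For "irzpgmj" the result is "fmg".

fmg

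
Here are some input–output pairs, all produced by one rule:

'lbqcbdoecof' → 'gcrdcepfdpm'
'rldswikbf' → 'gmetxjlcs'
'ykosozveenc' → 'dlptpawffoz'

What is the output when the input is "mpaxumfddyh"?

iqbyvngeezn

The transformation: shift every letter 1 place forward in the alphabet (wrapping around), then swap the first and last characters.
Working it through for "mpaxumfddyh": intermediate "nqbyvngeezi", final "iqbyvngeezn".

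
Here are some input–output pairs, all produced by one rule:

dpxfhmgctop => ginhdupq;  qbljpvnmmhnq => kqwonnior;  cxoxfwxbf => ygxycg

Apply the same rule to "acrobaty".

In each case the input is transformed by: delete the first 3 characters, then shift every letter 1 place forward in the alphabet (wrapping around).
On "acrobaty" that produces "pcbuz".
(Check on "qbljpvnmmhnq": → "jpvnmmhnq" → "kqwonnior" ✓)

pcbuz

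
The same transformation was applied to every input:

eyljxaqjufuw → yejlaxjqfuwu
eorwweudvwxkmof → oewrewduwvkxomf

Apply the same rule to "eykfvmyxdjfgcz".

yefkmvxyjdgfzc

What's happening: swap each adjacent pair of characters (1↔2, 3↔4, ...).
Doing the same to "eykfvmyxdjfgcz": "yefkmvxyjdgfzc".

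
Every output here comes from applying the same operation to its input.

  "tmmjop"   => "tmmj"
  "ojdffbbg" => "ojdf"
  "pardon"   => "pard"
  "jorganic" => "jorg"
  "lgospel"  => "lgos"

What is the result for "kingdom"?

Rule — keep only the first 4 characters.
Applying that to "kingdom" gives "king".

king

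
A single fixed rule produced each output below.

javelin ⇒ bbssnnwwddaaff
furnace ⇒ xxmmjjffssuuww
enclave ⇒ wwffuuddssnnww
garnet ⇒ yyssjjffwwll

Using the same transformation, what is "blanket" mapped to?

ttddssffccwwll

What's happening: double every character, then shift every letter 8 places backward in the alphabet (wrapping around).
On "blanket": the first step gives "bbllaannkkeett", and the second then gives "ttddssffccwwll".
(Check on "furnace": → "ffuurrnnaaccee" → "xxmmjjffssuuww" ✓)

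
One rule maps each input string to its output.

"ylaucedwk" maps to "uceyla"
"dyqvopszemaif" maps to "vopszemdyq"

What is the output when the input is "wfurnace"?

rnwfu

Each output is the input with this applied: delete the last 3 characters, then move the first 3 characters to the end (rotate left by 3).
On "wfurnace": the first step gives "wfurn", and the second then gives "rnwfu".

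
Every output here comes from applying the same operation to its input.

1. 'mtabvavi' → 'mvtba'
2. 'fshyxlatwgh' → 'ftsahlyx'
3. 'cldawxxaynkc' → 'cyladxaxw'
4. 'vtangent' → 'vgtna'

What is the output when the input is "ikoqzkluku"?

What's happening: delete the last 3 characters, then take characters alternately from the front and the back (1st, last, 2nd, 2nd-last, ...).
Starting from "ikoqzkluku": after the first operation, "ikoqzkl"; after the second, "ilkkozq".

ilkkozq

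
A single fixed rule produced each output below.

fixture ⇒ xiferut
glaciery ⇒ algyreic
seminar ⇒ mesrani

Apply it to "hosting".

The transformation: reverse the string, then move the last 3 characters to the front (rotate right by 3).
Working it through for "hosting": intermediate "gnitsoh", final "sohgnit".
(Check on "glaciery": → "yreicalg" → "algyreic" ✓)

sohgnit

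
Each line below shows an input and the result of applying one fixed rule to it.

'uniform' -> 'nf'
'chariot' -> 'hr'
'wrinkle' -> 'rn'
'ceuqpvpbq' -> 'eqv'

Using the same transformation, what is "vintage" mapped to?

Each output is the input with this applied: delete the last 2 characters, then keep every other character starting from the second (positions 2nd, 4th, 6th, ...).
Applying both steps to "vintage": "vinta", then "it".

it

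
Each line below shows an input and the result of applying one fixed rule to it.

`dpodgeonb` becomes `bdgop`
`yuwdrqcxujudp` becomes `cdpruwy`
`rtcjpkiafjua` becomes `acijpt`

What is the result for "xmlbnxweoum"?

blmowx

Each output is the input with this applied: sort the characters into alphabetical order, then keep every other character starting from the first (positions 1st, 3rd, 5th, ...).
Applying that to "xmlbnxweoum" gives "blmowx".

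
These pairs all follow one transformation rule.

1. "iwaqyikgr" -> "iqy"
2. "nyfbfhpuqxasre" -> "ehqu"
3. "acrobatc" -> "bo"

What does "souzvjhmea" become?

Rule — sort the characters into alphabetical order, then keep one character in every 3, starting at position 3 (positions 3rd, 6th, 9th, ...).
Applying that to "souzvjhmea" gives "hov".

hov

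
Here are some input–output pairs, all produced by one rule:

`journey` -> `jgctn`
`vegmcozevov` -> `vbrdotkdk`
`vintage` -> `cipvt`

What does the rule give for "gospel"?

In each case the input is transformed by: shift every letter 11 places backward in the alphabet (wrapping around), then delete the first 2 characters.
Applying that to "gospel" gives "heta".
(Check on "vegmcozevov": → "ktvbrdotkdk" → "vbrdotkdk" ✓)

heta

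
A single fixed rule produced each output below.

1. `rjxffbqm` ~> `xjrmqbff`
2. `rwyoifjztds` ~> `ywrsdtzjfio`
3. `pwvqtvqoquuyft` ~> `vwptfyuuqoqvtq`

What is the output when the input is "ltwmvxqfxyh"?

wtlhyxfqxvm

Rule — move the first 3 characters to the end (rotate left by 3), then reverse the string.
For "ltwmvxqfxyh" the result is "wtlhyxfqxvm".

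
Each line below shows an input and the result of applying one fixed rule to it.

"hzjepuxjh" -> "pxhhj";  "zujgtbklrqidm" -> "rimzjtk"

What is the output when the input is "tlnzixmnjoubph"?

juptnim

The transformation: keep every other character starting from the first (positions 1st, 3rd, 5th, ...), then move the last 3 characters to the front (rotate right by 3).
"tlnzixmnjoubph" → "tnimjup" → "juptnim".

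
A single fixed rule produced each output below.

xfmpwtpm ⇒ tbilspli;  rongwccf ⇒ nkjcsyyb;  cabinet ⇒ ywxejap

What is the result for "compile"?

ykileha

What's happening: shift every letter 4 places backward in the alphabet (wrapping around).
On "compile" that produces "ykileha".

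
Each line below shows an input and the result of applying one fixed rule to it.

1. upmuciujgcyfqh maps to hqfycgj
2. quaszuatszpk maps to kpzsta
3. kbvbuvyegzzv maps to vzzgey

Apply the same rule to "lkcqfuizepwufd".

dfuwpez

The rule is to take characters alternately from the front and the back (1st, last, 2nd, 2nd-last, ...), then keep every other character starting from the second (positions 2nd, 4th, 6th, ...).
On "lkcqfuizepwufd": the first step gives "ldkfcuqwfpueiz", and the second then gives "dfuwpez".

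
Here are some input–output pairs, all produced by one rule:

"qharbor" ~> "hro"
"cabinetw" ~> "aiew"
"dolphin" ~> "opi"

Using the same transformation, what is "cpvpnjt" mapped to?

The transformation: keep every other character starting from the second (positions 2nd, 4th, 6th, ...).
"cpvpnjt" → "ppj".

ppj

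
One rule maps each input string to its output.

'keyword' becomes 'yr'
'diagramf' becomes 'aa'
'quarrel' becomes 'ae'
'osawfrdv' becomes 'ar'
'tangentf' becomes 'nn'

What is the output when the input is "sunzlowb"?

What's happening: keep one character in every 3, starting at position 3 (positions 3rd, 6th, 9th, ...).
"sunzlowb" → "no".

no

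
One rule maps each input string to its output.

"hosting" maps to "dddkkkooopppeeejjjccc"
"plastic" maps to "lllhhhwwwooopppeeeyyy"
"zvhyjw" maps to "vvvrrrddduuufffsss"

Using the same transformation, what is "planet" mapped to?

What's happening: repeat every character 3 times, then shift every letter 4 places backward in the alphabet (wrapping around).
Starting from "planet": after the first operation, "ppplllaaannneeettt"; after the second, "lllhhhwwwjjjaaappp".
(Check on "hosting": → "hhhooossstttiiinnnggg" → "dddkkkooopppeeejjjccc" ✓)

lllhhhwwwjjjaaappp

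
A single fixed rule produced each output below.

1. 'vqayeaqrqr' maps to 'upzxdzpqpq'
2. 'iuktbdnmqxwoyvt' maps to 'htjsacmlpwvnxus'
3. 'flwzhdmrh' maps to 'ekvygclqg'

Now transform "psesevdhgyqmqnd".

In each case the input is transformed by: shift every letter 1 place backward in the alphabet (wrapping around).
"psesevdhgyqmqnd" → "ordrducgfxplpmc".

ordrducgfxplpmc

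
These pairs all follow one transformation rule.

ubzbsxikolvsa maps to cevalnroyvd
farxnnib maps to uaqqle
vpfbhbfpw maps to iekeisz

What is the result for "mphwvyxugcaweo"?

The transformation: shift every letter 3 places forward in the alphabet (wrapping around), then delete the first 2 characters.
So "mphwvyxugcaweo" becomes "kzybaxjfdzhr".

kzybaxjfdzhr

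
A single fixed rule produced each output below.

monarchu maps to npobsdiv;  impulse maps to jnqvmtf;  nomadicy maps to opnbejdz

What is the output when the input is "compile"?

dpnqjmf

Rule — shift every letter 1 place forward in the alphabet (wrapping around).
For "compile" the result is "dpnqjmf".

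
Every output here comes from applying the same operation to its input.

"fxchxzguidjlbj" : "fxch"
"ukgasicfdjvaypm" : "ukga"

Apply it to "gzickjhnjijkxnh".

The rule is to keep only the first 4 characters.
On "gzickjhnjijkxnh" that produces "gzic".

gzic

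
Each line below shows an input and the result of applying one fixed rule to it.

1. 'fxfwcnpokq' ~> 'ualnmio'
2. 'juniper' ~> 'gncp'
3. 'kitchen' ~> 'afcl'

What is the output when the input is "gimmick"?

The rule is to delete the first 3 characters, then shift every letter 2 places backward in the alphabet (wrapping around).
Working it through for "gimmick": intermediate "mick", final "kgai".

kgai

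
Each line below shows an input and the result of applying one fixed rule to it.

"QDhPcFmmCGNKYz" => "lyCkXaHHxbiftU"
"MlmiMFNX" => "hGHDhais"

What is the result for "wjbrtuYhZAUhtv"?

The pattern: shift every letter 5 places backward in the alphabet (wrapping around), then flip the case of every letter.
On "wjbrtuYhZAUhtv": the first step gives "rewmopTcUVPcoq", and the second then gives "REWMOPtCuvpCOQ".

REWMOPtCuvpCOQ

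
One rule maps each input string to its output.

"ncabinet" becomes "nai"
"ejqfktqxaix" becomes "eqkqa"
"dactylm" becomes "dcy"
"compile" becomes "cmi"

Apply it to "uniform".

uio

The pattern: delete the last 2 characters, then keep every other character starting from the first (positions 1st, 3rd, 5th, ...).
So "uniform" becomes "uio".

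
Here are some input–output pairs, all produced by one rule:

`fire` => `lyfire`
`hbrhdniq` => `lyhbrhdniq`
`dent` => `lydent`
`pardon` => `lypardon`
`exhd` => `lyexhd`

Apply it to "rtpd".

The transformation: prepend "ly".
So "rtpd" becomes "lyrtpd".

lyrtpd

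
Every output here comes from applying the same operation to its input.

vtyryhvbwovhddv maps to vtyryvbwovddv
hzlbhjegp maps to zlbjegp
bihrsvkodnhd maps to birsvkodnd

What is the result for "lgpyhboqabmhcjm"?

lgpyboqabmcjm

The transformation: remove every "h".
"lgpyhboqabmhcjm" → "lgpyboqabmcjm".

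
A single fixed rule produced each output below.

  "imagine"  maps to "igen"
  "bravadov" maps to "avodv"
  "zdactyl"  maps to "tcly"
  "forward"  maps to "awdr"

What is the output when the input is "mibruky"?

The rule is to delete the first 3 characters, then swap each adjacent pair of characters (1↔2, 3↔4, ...).
Applying both steps to "mibruky": "ruky", then "uryk".

uryk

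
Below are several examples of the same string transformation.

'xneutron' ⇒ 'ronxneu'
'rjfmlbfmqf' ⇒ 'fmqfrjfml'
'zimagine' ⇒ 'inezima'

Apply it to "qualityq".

tyqqual

Looking at the pairs, the operation is to swap the front and back halves of the string, then delete the first character.
Applying both steps to "qualityq": "ityqqual", then "tyqqual".
(Check on "rjfmlbfmqf": → "bfmqfrjfml" → "fmqfrjfml" ✓)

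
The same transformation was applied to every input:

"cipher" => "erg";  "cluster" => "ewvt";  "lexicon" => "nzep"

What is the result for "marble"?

The transformation: shift every letter 2 places forward in the alphabet (wrapping around), then keep every other character starting from the first (positions 1st, 3rd, 5th, ...).
On "marble": the first step gives "octdng", and the second then gives "otn".

otn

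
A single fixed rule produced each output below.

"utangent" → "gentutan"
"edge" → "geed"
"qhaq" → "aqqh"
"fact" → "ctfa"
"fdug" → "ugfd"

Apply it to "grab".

abgr

In each case the input is transformed by: swap the front and back halves of the string.
For "grab" the result is "abgr".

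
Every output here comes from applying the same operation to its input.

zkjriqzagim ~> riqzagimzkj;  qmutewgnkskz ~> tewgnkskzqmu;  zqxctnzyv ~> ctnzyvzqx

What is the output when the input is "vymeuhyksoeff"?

In each case the input is transformed by: move the first 3 characters to the end (rotate left by 3).
"vymeuhyksoeff" → "euhyksoeffvym".

euhyksoeffvym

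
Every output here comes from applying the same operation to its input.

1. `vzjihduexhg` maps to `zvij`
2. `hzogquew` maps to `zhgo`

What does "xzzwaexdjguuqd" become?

zxwz

Rule — swap each adjacent pair of characters (1↔2, 3↔4, ...), then keep only the first 4 characters.
Starting from "xzzwaexdjguuqd": after the first operation, "zxwzeadxgjuudq"; after the second, "zxwz".
(Check on "hzogquew": → "zhgouqwe" → "zhgo" ✓)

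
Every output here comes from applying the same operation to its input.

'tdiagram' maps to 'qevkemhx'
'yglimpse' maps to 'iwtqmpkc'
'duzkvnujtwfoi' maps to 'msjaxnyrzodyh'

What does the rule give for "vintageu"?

yikexrmz

The rule is to reverse the string, then shift every letter 4 places forward in the alphabet (wrapping around).
Doing the same to "vintageu": "yikexrmz".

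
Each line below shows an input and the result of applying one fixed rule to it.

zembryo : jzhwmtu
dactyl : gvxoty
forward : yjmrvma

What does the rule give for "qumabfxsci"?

The transformation: shift every letter 5 places backward in the alphabet (wrapping around), then swap the first and last characters.
On "qumabfxsci": the first step gives "lphvwasnxd", and the second then gives "dphvwasnxl".

dphvwasnxl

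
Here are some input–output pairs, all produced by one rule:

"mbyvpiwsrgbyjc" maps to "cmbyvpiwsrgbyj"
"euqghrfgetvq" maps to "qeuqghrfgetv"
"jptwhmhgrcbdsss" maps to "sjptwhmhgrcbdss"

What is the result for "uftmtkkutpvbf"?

Each output is the input with this applied: move the last character to the front.
Applying that to "uftmtkkutpvbf" gives "fuftmtkkutpvb".

fuftmtkkutpvb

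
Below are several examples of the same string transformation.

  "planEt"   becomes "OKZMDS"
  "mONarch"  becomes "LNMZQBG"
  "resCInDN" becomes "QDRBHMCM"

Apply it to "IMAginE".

The rule is to shift every letter 1 place backward in the alphabet (wrapping around), then convert every letter to uppercase.
For "IMAginE", step one produces "HLZfhmD"; step two turns that into "HLZFHMD".

HLZFHMD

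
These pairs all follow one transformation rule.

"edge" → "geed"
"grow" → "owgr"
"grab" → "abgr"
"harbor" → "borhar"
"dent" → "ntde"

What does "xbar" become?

The rule is to swap the front and back halves of the string.
"xbar" → "arxb".

arxb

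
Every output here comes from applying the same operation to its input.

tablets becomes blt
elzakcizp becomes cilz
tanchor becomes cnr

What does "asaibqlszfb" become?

abiqs

Rule — sort the characters into alphabetical order, then keep every other character starting from the second (positions 2nd, 4th, 6th, ...).
On "asaibqlszfb": the first step gives "aabbfilqssz", and the second then gives "abiqs".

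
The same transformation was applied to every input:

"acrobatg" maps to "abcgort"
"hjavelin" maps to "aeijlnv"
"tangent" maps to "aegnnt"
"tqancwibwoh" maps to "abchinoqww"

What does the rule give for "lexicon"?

ceinox

The pattern: delete the first character, then sort the characters into alphabetical order.
Doing the same to "lexicon": "ceinox".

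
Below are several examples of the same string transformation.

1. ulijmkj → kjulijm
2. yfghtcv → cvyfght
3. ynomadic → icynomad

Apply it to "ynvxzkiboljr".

Each output is the input with this applied: move the last 2 characters to the front (rotate right by 2).
Applying that to "ynvxzkiboljr" gives "jrynvxzkibol".

jrynvxzkibol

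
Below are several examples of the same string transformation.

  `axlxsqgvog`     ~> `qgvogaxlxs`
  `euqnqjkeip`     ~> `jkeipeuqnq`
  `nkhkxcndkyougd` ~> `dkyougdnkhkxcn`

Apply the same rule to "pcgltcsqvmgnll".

The rule is to swap the front and back halves of the string.
Doing the same to "pcgltcsqvmgnll": "qvmgnllpcgltcs".

qvmgnllpcgltcs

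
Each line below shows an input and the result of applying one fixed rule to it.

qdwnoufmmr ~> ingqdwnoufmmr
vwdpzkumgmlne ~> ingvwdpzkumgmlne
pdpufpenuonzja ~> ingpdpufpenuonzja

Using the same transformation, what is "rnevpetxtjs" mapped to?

ingrnevpetxtjs

The transformation: prepend "ing".
Applying that to "rnevpetxtjs" gives "ingrnevpetxtjs".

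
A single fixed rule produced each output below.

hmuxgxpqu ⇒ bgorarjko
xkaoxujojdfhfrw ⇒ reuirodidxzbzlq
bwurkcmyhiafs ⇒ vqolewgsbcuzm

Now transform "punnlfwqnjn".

Rule — shift every letter 6 places backward in the alphabet (wrapping around).
Applying that to "punnlfwqnjn" gives "johhfzqkhdh".

johhfzqkhdh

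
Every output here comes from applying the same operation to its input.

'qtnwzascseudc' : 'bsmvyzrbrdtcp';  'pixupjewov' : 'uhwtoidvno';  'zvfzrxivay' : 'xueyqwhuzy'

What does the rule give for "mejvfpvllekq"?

pdiueoukkdjl

Looking at the pairs, the operation is to swap the first and last characters, then shift every letter 1 place backward in the alphabet (wrapping around).
For "mejvfpvllekq" the result is "pdiueoukkdjl".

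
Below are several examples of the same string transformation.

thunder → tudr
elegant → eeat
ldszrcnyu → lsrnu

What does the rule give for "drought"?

dogt

Each output is the input with this applied: keep every other character starting from the first (positions 1st, 3rd, 5th, ...).
So "drought" becomes "dogt".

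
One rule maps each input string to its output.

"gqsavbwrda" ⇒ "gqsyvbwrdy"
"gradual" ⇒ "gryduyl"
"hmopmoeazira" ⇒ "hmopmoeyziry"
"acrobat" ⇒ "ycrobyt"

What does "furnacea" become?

furnycey

The pattern: replace every "a" with "y".
Applying that to "furnacea" gives "furnycey".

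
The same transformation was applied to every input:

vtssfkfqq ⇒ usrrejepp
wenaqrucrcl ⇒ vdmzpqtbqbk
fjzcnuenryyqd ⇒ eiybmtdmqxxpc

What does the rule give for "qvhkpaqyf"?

Each output is the input with this applied: shift every letter 1 place backward in the alphabet (wrapping around).
So "qvhkpaqyf" becomes "pugjozpxe".

pugjozpxe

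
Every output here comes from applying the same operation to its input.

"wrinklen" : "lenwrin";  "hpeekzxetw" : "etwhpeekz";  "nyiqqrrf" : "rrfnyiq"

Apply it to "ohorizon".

The transformation: move the last 3 characters to the front (rotate right by 3), then delete the last character.
Starting from "ohorizon": after the first operation, "zonohori"; after the second, "zonohor".
(Check on "hpeekzxetw": → "etwhpeekzx" → "etwhpeekz" ✓)

zonohor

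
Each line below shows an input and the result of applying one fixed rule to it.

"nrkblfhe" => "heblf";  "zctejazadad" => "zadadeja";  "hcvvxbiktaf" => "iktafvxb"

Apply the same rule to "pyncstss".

Each output is the input with this applied: delete the first 3 characters, then move the first 3 characters to the end (rotate left by 3).
For "pyncstss" the result is "sscst".
(Check on "hcvvxbiktaf": → "vxbiktaf" → "iktafvxb" ✓)

sscst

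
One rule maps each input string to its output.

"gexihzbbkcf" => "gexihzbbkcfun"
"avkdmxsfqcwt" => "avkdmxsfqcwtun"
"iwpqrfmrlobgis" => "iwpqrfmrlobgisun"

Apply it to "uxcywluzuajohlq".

The rule is to append "un".
For "uxcywluzuajohlq" the result is "uxcywluzuajohlqun".

uxcywluzuajohlqun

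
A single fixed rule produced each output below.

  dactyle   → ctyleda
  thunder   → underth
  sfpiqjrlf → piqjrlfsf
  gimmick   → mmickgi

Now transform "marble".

Each output is the input with this applied: move the first 2 characters to the end (rotate left by 2).
"marble" → "rblema".

rblema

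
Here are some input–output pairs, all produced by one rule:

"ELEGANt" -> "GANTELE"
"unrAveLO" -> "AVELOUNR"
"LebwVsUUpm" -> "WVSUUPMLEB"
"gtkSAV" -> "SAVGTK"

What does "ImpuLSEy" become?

What's happening: move the first 3 characters to the end (rotate left by 3), then convert every letter to uppercase.
Starting from "ImpuLSEy": after the first operation, "uLSEyImp"; after the second, "ULSEYIMP".

ULSEYIMP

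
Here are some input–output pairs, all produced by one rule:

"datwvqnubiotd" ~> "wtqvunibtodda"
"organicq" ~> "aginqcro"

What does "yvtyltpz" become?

yttlzpvy

The pattern: move the first 2 characters to the end (rotate left by 2), then swap each adjacent pair of characters (1↔2, 3↔4, ...).
Working it through for "yvtyltpz": intermediate "tyltpzyv", final "yttlzpvy".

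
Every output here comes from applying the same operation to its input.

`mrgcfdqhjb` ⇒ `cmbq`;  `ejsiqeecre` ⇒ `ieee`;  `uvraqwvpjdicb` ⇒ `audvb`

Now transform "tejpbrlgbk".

ptkl

Rule — keep one character in every 3, starting at position 1 (positions 1st, 4th, 7th, ...), then swap each adjacent pair of characters (1↔2, 3↔4, ...).
On "tejpbrlgbk": the first step gives "tplk", and the second then gives "ptkl".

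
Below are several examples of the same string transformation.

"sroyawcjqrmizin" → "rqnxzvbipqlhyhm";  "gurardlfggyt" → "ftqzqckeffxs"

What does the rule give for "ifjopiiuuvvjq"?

heinohhttuuip

Looking at the pairs, the operation is to shift every letter 1 place backward in the alphabet (wrapping around).
For "ifjopiiuuvvjq" the result is "heinohhttuuip".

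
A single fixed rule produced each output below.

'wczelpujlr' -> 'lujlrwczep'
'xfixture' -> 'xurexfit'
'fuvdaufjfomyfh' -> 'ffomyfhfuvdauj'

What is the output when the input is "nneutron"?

uronnnet

Rule — swap the front and back halves of the string, then swap the first and last characters.
Starting from "nneutron": after the first operation, "tronnneu"; after the second, "uronnnet".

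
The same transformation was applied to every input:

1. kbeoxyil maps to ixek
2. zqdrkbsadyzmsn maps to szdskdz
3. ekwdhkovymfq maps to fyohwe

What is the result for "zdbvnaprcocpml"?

What's happening: reverse the string, then keep every other character starting from the second (positions 2nd, 4th, 6th, ...).
Applying that to "zdbvnaprcocpml" gives "mccpnbz".
(Check on "zqdrkbsadyzmsn": → "nsmzydasbkrdqz" → "szdskdz" ✓)

mccpnbz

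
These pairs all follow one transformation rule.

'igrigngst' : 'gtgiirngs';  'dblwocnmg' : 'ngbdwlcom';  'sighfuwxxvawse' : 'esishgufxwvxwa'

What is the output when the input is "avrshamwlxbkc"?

Looking at the pairs, the operation is to swap each adjacent pair of characters (1↔2, 3↔4, ...), then move the last 2 characters to the front (rotate right by 2).
Doing the same to "avrshamwlxbkc": "bcvasrahwmxlk".

bcvasrahwmxlk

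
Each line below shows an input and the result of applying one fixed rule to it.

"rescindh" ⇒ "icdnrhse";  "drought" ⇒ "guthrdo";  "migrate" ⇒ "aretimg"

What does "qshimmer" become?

In each case the input is transformed by: move the first 3 characters to the end (rotate left by 3), then swap each adjacent pair of characters (1↔2, 3↔4, ...).
Applying both steps to "qshimmer": "immerqsh", then "miemqrhs".
(Check on "drought": → "ughtdro" → "guthrdo" ✓)

miemqrhs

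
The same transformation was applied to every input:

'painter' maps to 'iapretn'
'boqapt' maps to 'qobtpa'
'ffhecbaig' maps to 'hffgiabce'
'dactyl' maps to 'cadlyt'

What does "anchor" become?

cnaroh

Rule — reverse the string, then move the last 3 characters to the front (rotate right by 3).
Starting from "anchor": after the first operation, "rohcna"; after the second, "cnaroh".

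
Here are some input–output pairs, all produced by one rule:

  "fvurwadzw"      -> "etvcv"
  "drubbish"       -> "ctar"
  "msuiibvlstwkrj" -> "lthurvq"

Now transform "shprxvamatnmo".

rowzzmn

In each case the input is transformed by: keep every other character starting from the first (positions 1st, 3rd, 5th, ...), then shift every letter 1 place backward in the alphabet (wrapping around).
Working it through for "shprxvamatnmo": intermediate "spxaano", final "rowzzmn".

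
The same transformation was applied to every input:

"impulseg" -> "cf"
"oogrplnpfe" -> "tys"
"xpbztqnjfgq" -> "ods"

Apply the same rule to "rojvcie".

Looking at the pairs, the operation is to keep one character in every 3, starting at position 3 (positions 3rd, 6th, 9th, ...), then shift every letter 13 places forward in the alphabet (wrapping around) — i.e. ROT13.
On "rojvcie": the first step gives "ji", and the second then gives "wv".

wv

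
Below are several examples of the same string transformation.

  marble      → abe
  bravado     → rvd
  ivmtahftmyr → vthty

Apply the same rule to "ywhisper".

wipr

The pattern: keep every other character starting from the second (positions 2nd, 4th, 6th, ...).
"ywhisper" → "wipr".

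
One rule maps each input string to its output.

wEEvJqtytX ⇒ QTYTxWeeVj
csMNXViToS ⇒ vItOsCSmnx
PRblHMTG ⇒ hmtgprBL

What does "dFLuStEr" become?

sTeRDflU

Each output is the input with this applied: flip the case of every letter, then swap the front and back halves of the string.
Applying both steps to "dFLuStEr": "DflUsTeR", then "sTeRDflU".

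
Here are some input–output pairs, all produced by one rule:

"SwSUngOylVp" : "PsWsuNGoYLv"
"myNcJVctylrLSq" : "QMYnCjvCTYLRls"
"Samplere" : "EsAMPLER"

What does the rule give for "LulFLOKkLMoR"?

rlULflokKlmO

The pattern: move the last character to the front, then flip the case of every letter.
So "LulFLOKkLMoR" becomes "rlULflokKlmO".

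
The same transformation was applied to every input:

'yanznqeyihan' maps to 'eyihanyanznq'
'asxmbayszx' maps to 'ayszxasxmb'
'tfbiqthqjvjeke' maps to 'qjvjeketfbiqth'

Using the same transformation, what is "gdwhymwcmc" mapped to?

The transformation: swap the front and back halves of the string.
Doing the same to "gdwhymwcmc": "mwcmcgdwhy".

mwcmcgdwhy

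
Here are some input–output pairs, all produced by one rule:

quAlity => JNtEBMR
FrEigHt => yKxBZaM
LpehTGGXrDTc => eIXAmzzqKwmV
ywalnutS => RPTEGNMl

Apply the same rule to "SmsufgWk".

Looking at the pairs, the operation is to shift every letter 7 places backward in the alphabet (wrapping around), then flip the case of every letter.
Working it through for "SmsufgWk": intermediate "LflnyzPd", final "lFLNYZpD".

lFLNYZpD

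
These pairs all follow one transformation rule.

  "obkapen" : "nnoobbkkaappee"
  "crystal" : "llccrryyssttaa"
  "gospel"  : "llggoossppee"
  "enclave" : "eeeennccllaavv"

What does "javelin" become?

nnjjaavveellii

In each case the input is transformed by: double every character, then move the last 2 characters to the front (rotate right by 2).
"javelin" → "jjaavveelliinn" → "nnjjaavveellii".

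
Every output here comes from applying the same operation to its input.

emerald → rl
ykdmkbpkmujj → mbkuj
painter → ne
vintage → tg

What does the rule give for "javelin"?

ei

Looking at the pairs, the operation is to delete the first 2 characters, then keep every other character starting from the second (positions 2nd, 4th, 6th, ...).
"javelin" → "velin" → "ei".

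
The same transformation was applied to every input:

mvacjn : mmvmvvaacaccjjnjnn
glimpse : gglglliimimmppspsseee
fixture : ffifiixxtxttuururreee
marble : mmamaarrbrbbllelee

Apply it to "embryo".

eememmbbrbrryyoyoo

The transformation: repeat every character 3 times, then swap each adjacent pair of characters (1↔2, 3↔4, ...).
"embryo" → "eememmbbrbrryyoyoo".
(Check on "fixture": → "fffiiixxxtttuuurrreee" → "ffifiixxtxttuururreee" ✓)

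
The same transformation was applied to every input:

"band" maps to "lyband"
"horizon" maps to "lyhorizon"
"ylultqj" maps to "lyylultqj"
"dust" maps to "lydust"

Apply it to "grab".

What's happening: prepend "ly".
Doing the same to "grab": "lygrab".

lygrab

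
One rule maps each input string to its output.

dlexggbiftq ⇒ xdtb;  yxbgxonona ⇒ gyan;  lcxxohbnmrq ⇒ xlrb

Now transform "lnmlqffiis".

llsf

The pattern: keep one character in every 3, starting at position 1 (positions 1st, 4th, 7th, ...), then swap each adjacent pair of characters (1↔2, 3↔4, ...).
Starting from "lnmlqffiis": after the first operation, "llfs"; after the second, "llsf".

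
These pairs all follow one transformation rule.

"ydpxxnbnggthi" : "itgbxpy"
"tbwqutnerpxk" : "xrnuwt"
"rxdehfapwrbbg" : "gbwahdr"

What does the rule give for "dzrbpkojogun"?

In each case the input is transformed by: keep every other character starting from the first (positions 1st, 3rd, 5th, ...), then reverse the string.
Doing the same to "dzrbpkojogun": "uooprd".

uooprd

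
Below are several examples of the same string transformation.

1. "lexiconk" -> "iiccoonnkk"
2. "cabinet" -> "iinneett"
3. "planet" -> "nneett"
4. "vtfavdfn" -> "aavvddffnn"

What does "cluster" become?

sstteerr

Rule — delete the first 3 characters, then double every character.
For "cluster", step one produces "ster"; step two turns that into "sstteerr".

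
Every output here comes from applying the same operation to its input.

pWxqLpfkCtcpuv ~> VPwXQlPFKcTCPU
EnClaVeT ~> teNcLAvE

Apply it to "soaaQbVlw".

WSOAAqBvL

Looking at the pairs, the operation is to move the last character to the front, then flip the case of every letter.
For "soaaQbVlw", step one produces "wsoaaQbVl"; step two turns that into "WSOAAqBvL".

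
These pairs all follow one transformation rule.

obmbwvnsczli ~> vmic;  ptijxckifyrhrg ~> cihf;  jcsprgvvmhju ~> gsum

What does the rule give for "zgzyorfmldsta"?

rztl

What's happening: keep one character in every 3, starting at position 3 (positions 3rd, 6th, 9th, ...), then swap each adjacent pair of characters (1↔2, 3↔4, ...).
On "zgzyorfmldsta": the first step gives "zrlt", and the second then gives "rztl".
(Check on "ptijxckifyrhrg": → "icfh" → "cihf" ✓)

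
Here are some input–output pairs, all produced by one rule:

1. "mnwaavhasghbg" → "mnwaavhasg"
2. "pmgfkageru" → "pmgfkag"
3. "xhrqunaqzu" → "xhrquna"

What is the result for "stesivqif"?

The pattern: delete the last 3 characters.
For "stesivqif" the result is "stesiv".

stesiv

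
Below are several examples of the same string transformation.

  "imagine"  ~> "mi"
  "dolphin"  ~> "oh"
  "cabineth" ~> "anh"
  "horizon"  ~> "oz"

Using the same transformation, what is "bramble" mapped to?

The rule is to keep one character in every 3, starting at position 2 (positions 2nd, 5th, 8th, ...).
Applying that to "bramble" gives "rb".

rb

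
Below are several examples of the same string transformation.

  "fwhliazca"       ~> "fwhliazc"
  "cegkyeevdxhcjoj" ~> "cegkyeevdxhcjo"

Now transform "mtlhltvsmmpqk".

mtlhltvsmmpq

The transformation: delete the last character.
For "mtlhltvsmmpqk" the result is "mtlhltvsmmpq".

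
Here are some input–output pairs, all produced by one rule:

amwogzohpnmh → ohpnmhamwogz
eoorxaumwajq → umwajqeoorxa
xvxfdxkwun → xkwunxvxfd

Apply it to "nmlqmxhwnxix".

The pattern: swap the front and back halves of the string.
For "nmlqmxhwnxix" the result is "hwnxixnmlqmx".

hwnxixnmlqmx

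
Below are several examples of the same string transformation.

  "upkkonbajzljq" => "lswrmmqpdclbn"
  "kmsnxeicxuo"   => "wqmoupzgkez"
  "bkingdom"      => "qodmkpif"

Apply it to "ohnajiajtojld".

nfqjpclkclvql

In each case the input is transformed by: shift every letter 2 places forward in the alphabet (wrapping around), then move the last 2 characters to the front (rotate right by 2).
Starting from "ohnajiajtojld": after the first operation, "qjpclkclvqlnf"; after the second, "nfqjpclkclvql".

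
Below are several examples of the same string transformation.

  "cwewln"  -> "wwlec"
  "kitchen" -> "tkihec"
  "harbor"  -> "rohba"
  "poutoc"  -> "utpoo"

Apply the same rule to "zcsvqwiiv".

Each output is the input with this applied: delete the last character, then sort the characters into reverse alphabetical order.
"zcsvqwiiv" → "zcsvqwii" → "zwvsqiic".
(Check on "cwewln": → "cwewl" → "wwlec" ✓)

zwvsqiic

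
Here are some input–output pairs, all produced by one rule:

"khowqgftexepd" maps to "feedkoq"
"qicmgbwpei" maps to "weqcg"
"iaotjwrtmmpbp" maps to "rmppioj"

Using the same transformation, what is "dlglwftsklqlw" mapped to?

Rule — keep every other character starting from the first (positions 1st, 3rd, 5th, ...), then move the first 3 characters to the end (rotate left by 3).
Applying both steps to "dlglwftsklqlw": "dgwtkqw", then "tkqwdgw".
(Check on "iaotjwrtmmpbp": → "iojrmpp" → "rmppioj" ✓)

tkqwdgw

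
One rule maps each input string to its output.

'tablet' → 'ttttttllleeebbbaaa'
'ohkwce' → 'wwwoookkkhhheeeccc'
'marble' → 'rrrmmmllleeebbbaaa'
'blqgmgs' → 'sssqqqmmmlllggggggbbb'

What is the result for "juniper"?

uuurrrpppnnnjjjiiieee

Each output is the input with this applied: repeat every character 3 times, then sort the characters into reverse alphabetical order.
Applying both steps to "juniper": "jjjuuunnniiipppeeerrr", then "uuurrrpppnnnjjjiiieee".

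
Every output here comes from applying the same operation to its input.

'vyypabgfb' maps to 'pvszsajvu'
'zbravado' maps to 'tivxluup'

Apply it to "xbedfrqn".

rhvkylxz

The pattern: take characters alternately from the front and the back (1st, last, 2nd, 2nd-last, ...), then shift every letter 6 places backward in the alphabet (wrapping around).
On "xbedfrqn": the first step gives "xnbqerdf", and the second then gives "rhvkylxz".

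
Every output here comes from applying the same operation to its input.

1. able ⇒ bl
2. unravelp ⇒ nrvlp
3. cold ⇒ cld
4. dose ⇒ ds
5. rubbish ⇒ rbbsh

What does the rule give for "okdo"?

In each case the input is transformed by: remove every vowel.
On "okdo" that produces "kd".

kd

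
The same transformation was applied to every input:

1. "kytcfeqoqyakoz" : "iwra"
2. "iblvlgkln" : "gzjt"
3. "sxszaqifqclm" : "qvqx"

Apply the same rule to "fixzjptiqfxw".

dgvx

Each output is the input with this applied: shift every letter 2 places backward in the alphabet (wrapping around), then keep only the first 4 characters.
On "fixzjptiqfxw" that produces "dgvx".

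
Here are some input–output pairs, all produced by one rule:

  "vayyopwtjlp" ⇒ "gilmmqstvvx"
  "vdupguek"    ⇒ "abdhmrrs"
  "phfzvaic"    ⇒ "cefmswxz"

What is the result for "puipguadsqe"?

Rule — shift every letter 3 places backward in the alphabet (wrapping around), then sort the characters into alphabetical order.
"puipguadsqe" → "mrfmdrxapnb" → "abdfmmnprrx".

abdfmmnprrx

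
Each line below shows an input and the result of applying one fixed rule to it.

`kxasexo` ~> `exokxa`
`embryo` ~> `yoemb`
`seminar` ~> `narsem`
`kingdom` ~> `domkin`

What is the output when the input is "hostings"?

ingshos

The transformation: move the first 3 characters to the end (rotate left by 3), then delete the first character.
For "hostings", step one produces "tingshos"; step two turns that into "ingshos".
(Check on "kingdom": → "gdomkin" → "domkin" ✓)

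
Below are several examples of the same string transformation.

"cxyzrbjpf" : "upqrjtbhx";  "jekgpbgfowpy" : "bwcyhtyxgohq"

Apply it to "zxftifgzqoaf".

rpxlaxyrigsx

In each case the input is transformed by: shift every letter 8 places backward in the alphabet (wrapping around).
Applying that to "zxftifgzqoaf" gives "rpxlaxyrigsx".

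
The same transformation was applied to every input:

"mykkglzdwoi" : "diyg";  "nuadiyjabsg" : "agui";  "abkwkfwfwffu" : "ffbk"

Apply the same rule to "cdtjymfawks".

asdy

The rule is to keep one character in every 3, starting at position 2 (positions 2nd, 5th, 8th, ...), then move the last 2 characters to the front (rotate right by 2).
Starting from "cdtjymfawks": after the first operation, "dyas"; after the second, "asdy".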